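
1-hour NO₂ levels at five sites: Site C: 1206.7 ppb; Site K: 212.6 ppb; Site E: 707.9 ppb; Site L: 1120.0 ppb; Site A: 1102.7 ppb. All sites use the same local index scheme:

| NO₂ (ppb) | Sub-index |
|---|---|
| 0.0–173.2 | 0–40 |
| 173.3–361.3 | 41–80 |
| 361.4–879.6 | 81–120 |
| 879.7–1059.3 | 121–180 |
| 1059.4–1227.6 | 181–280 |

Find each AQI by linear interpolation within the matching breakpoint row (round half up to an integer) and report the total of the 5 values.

847

Site C: row 1059.4–1227.6 (AQI 181–280). (280−181)·(1206.7−1059.4)/(1227.6−1059.4) + 181 = 99·147.3/168.2 + 181 ≈ 267.70 → 268.
Site K 212.6: bracket 173.3–361.3 → index 41–80; slope 39/188.0, offset 39.3.
AQI = 41 + 39/188.0·39.3 ≈ 49.15 ⇒ 49.
Site E: row 361.4–879.6 (AQI 81–120). (120−81)·(707.9−361.4)/(879.6−361.4) + 81 = 39·346.5/518.2 + 81 ≈ 107.08 → 107.
Site L: row 1059.4–1227.6 (AQI 181–280). (280−181)·(1120.0−1059.4)/(1227.6−1059.4) + 181 = 99·60.6/168.2 + 181 ≈ 216.67 → 217.
Site A: row 1059.4–1227.6 (AQI 181–280). (280−181)·(1102.7−1059.4)/(1227.6−1059.4) + 181 = 99·43.3/168.2 + 181 ≈ 206.49 → 206.
AQIs: Site C=268, Site K=49, Site E=107, Site L=217, Site A=206. Sum = 268 + 49 + 107 + 217 + 206 = 847.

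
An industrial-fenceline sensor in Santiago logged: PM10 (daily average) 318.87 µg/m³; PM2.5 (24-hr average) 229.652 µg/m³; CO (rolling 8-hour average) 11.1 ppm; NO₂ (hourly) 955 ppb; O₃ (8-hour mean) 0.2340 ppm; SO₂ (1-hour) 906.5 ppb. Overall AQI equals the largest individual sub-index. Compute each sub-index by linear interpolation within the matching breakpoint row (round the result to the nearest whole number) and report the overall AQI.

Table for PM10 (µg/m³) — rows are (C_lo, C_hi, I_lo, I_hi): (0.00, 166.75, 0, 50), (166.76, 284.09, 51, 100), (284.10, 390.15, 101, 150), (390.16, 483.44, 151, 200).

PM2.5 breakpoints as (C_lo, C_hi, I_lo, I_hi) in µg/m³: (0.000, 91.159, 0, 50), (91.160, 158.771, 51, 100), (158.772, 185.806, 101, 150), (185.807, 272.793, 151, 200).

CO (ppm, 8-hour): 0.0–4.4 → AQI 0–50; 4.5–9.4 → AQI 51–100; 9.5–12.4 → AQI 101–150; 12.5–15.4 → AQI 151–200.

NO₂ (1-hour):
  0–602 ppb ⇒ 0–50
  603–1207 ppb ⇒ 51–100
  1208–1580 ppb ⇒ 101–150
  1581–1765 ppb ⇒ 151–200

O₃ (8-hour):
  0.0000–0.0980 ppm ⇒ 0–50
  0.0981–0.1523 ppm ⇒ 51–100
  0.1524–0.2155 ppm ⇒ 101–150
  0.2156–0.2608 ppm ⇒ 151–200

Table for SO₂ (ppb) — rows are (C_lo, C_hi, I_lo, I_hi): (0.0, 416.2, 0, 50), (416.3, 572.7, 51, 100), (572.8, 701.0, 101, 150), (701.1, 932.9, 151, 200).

194

PM10: 318.87 lies in 284.10–390.15, so I_lo=101, I_hi=150, C_lo=284.10, C_hi=390.15.
(150−101)/(390.15−284.10) × (318.87−284.10) + 101 = 49/106.05 × 34.77 + 101 ≈ 117.07 → 117.
PM2.5: 229.652 lies in 185.807–272.793, so I_lo=151, I_hi=200, C_lo=185.807, C_hi=272.793.
(200−151)/(272.793−185.807) × (229.652−185.807) + 151 = 49/86.986 × 43.845 + 151 ≈ 175.70 → 176.
CO: 11.1 ∈ [9.5, 12.4] ↔ index [101, 150].
101 + (11.1−9.5)·(150−101)/(12.4−9.5) = 101 + 1.6·49/2.9 ≈ 128.03, so AQI = 128.
NO₂: row 603–1207 (AQI 51–100). (100−51)·(955−603)/(1207−603) + 51 = 49·352/604 + 51 ≈ 79.56 → 80.
O₃: 0.2340 lies in 0.2156–0.2608, so I_lo=151, I_hi=200, C_lo=0.2156, C_hi=0.2608.
(200−151)/(0.2608−0.2156) × (0.2340−0.2156) + 151 = 49/0.0452 × 0.0184 + 151 ≈ 170.95 → 171.
SO₂: 906.5 lies in 701.1–932.9, so I_lo=151, I_hi=200, C_lo=701.1, C_hi=932.9.
(200−151)/(932.9−701.1) × (906.5−701.1) + 151 = 49/231.8 × 205.4 + 151 ≈ 194.42 → 194.
Sub-indices: PM10→117, PM2.5→176, CO→128, NO₂→80, O₃→171, SO₂→194. Overall AQI = max = 194; dominant pollutant is SO₂.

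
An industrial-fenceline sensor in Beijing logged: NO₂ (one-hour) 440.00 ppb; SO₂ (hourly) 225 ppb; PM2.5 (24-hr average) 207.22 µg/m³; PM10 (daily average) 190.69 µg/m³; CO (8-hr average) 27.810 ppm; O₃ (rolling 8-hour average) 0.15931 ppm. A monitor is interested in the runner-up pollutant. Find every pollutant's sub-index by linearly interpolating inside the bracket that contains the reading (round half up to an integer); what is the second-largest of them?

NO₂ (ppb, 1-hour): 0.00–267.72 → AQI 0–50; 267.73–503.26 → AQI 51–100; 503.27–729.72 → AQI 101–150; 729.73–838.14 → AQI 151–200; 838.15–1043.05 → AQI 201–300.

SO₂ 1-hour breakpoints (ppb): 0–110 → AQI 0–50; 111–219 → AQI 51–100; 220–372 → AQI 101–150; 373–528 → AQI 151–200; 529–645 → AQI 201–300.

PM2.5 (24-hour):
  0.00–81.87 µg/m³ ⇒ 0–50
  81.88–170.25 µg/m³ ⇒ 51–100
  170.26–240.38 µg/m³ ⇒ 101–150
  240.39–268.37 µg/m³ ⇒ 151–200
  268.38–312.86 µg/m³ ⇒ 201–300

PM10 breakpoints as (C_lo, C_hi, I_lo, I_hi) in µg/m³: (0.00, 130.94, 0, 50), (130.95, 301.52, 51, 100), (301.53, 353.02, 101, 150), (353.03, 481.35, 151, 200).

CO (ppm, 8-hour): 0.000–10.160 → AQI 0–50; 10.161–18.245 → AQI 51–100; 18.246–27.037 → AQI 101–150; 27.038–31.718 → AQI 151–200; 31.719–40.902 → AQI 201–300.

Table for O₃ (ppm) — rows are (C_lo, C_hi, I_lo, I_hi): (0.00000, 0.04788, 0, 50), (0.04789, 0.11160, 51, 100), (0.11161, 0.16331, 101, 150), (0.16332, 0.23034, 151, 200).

146

NO₂: 440.00 ∈ [267.73, 503.26] ↔ index [51, 100].
51 + (440.00−267.73)·(100−51)/(503.26−267.73) = 51 + 172.27·49/235.53 ≈ 86.84, so AQI = 87.
SO₂: 225 ∈ [220, 372] ↔ index [101, 150].
101 + (225−220)·(150−101)/(372−220) = 101 + 5·49/152 ≈ 102.61, so AQI = 103.
PM2.5: row 170.26–240.38 (AQI 101–150). (150−101)·(207.22−170.26)/(240.38−170.26) + 101 = 49·36.96/70.12 + 101 ≈ 126.83 → 127.
PM10: 190.69 ∈ [130.95, 301.52] ↔ index [51, 100].
51 + (190.69−130.95)·(100−51)/(301.52−130.95) = 51 + 59.74·49/170.57 ≈ 68.16, so AQI = 68.
CO: 27.810 lies in 27.038–31.718, so I_lo=151, I_hi=200, C_lo=27.038, C_hi=31.718.
(200−151)/(31.718−27.038) × (27.810−27.038) + 151 = 49/4.680 × 0.772 + 151 ≈ 159.08 → 159.
O₃ 0.15931: bracket 0.11161–0.16331 → index 101–150; slope 49/0.05170, offset 0.04770.
AQI = 101 + 49/0.05170·0.04770 ≈ 146.21 ⇒ 146.
Sub-indices: NO₂→87, SO₂→103, PM2.5→127, PM10→68, CO→159, O₃→146. Ranked high→low: 159, 146, 127, 103, 87, 68. Second-highest sub-index = 146.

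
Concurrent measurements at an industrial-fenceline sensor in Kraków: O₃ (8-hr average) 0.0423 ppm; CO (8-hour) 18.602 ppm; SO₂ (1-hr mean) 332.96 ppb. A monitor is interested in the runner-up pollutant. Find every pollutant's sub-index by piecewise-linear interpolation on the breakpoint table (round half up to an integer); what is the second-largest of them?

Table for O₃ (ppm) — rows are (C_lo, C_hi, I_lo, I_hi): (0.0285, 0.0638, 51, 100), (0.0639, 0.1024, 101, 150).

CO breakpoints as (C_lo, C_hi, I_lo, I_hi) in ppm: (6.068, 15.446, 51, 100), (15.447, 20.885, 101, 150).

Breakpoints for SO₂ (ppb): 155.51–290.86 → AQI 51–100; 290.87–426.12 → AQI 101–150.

O₃: row 0.0285–0.0638 (AQI 51–100). (100−51)·(0.0423−0.0285)/(0.0638−0.0285) + 51 = 49·0.0138/0.0353 + 51 ≈ 70.16 → 70.
CO: 18.602 ∈ [15.447, 20.885] ↔ index [101, 150].
101 + (18.602−15.447)·(150−101)/(20.885−15.447) = 101 + 3.155·49/5.438 ≈ 129.43, so AQI = 129.
SO₂ 332.96: bracket 290.87–426.12 → index 101–150; slope 49/135.25, offset 42.09.
AQI = 101 + 49/135.25·42.09 ≈ 116.25 ⇒ 116.
Sub-indices: O₃→70, CO→129, SO₂→116. Ranked high→low: 129, 116, 70. Second-highest sub-index = 116.

116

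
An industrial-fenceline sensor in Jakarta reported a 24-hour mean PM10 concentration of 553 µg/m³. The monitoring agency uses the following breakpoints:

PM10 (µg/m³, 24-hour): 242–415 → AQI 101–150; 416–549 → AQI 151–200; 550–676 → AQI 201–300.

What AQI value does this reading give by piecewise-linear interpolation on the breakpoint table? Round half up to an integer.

PM10 553: bracket 550–676 → index 201–300; slope 99/126, offset 3.
AQI = 201 + 99/126·3 ≈ 203.36 ⇒ 203.

203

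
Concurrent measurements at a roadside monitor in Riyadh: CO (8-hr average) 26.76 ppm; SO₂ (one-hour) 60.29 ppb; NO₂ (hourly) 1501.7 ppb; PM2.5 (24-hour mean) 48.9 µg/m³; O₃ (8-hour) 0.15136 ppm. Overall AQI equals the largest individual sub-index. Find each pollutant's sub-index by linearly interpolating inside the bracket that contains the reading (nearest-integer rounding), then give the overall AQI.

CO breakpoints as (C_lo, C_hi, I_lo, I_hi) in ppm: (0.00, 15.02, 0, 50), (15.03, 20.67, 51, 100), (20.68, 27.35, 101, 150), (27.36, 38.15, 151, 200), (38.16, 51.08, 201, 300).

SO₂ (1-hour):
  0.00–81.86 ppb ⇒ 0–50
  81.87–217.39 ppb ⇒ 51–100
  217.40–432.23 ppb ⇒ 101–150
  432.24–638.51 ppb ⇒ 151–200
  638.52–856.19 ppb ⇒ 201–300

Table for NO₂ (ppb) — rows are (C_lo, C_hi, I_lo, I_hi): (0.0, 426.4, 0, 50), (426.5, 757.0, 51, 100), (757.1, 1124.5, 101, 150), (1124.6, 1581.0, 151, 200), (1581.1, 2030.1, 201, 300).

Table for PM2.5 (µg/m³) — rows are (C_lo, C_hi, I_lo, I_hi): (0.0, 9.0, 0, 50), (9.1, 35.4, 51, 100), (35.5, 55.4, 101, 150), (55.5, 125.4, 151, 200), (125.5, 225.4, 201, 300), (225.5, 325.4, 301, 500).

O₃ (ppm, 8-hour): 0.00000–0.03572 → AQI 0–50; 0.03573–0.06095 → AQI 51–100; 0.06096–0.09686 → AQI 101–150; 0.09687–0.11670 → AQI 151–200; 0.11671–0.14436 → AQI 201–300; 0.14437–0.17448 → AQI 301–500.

CO: 26.76 lies in 20.68–27.35, so I_lo=101, I_hi=150, C_lo=20.68, C_hi=27.35.
(150−101)/(27.35−20.68) × (26.76−20.68) + 101 = 49/6.67 × 6.08 + 101 ≈ 145.67 → 146.
SO₂: 60.29 lies in 0.00–81.86, so I_lo=0, I_hi=50, C_lo=0.00, C_hi=81.86.
(50−0)/(81.86−0.00) × (60.29−0.00) + 0 = 50/81.86 × 60.29 + 0 ≈ 36.83 → 37.
NO₂: 1501.7 ∈ [1124.6, 1581.0] ↔ index [151, 200].
151 + (1501.7−1124.6)·(200−151)/(1581.0−1124.6) = 151 + 377.1·49/456.4 ≈ 191.49, so AQI = 191.
PM2.5 48.9: bracket 35.5–55.4 → index 101–150; slope 49/19.9, offset 13.4.
AQI = 101 + 49/19.9·13.4 ≈ 133.99 ⇒ 134.
O₃: 0.15136 lies in 0.14437–0.17448, so I_lo=301, I_hi=500, C_lo=0.14437, C_hi=0.17448.
(500−301)/(0.17448−0.14437) × (0.15136−0.14437) + 301 = 199/0.03011 × 0.00699 + 301 ≈ 347.20 → 347.
Sub-indices: CO→146, SO₂→37, NO₂→191, PM2.5→134, O₃→347. Overall AQI = max = 347; dominant pollutant is O₃.

347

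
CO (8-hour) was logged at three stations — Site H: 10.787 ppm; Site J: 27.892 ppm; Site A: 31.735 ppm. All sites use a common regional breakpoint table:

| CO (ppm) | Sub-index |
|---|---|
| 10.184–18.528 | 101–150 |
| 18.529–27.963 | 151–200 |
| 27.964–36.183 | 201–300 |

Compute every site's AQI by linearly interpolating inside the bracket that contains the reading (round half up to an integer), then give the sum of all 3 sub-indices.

Site H: 10.787 ∈ [10.184, 18.528] ↔ index [101, 150].
101 + (10.787−10.184)·(150−101)/(18.528−10.184) = 101 + 0.603·49/8.344 ≈ 104.54, so AQI = 105.
Site J: row 18.529–27.963 (AQI 151–200). (200−151)·(27.892−18.529)/(27.963−18.529) + 151 = 49·9.363/9.434 + 151 ≈ 199.63 → 200.
Site A 31.735: bracket 27.964–36.183 → index 201–300; slope 99/8.219, offset 3.771.
AQI = 201 + 99/8.219·3.771 ≈ 246.42 ⇒ 246.
AQIs: Site H=105, Site J=200, Site A=246. Sum = 105 + 200 + 246 = 551.

551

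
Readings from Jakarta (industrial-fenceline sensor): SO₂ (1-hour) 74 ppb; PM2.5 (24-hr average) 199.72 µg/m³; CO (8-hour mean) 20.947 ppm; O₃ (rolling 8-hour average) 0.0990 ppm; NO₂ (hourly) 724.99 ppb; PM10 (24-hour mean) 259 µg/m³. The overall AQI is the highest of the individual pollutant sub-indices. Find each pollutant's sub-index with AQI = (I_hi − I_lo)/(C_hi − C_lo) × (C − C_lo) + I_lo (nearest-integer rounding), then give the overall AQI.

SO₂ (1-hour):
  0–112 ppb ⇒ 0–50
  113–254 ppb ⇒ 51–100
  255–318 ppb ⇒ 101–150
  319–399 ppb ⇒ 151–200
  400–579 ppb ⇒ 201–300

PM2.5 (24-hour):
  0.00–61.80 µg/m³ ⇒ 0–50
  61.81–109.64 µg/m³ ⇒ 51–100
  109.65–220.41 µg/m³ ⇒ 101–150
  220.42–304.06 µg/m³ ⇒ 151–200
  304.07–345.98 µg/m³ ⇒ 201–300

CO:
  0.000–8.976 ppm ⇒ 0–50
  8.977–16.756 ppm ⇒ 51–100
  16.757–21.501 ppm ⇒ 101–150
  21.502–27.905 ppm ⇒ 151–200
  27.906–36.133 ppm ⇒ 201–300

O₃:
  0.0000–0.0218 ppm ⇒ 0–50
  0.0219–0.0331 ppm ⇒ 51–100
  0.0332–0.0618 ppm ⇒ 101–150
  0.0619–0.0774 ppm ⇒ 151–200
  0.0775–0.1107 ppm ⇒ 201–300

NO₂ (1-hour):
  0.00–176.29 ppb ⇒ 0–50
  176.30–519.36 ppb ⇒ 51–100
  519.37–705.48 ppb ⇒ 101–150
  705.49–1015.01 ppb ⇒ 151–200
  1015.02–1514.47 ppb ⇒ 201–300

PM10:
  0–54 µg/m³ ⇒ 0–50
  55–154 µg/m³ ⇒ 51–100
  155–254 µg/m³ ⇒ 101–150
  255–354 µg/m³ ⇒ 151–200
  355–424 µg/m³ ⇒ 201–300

SO₂ 74: bracket 0–112 → index 0–50; slope 50/112, offset 74.
AQI = 0 + 50/112·74 ≈ 33.04 ⇒ 33.
PM2.5 199.72: bracket 109.65–220.41 → index 101–150; slope 49/110.76, offset 90.07.
AQI = 101 + 49/110.76·90.07 ≈ 140.85 ⇒ 141.
CO: 20.947 lies in 16.757–21.501, so I_lo=101, I_hi=150, C_lo=16.757, C_hi=21.501.
(150−101)/(21.501−16.757) × (20.947−16.757) + 101 = 49/4.744 × 4.190 + 101 ≈ 144.28 → 144.
O₃: row 0.0775–0.1107 (AQI 201–300). (300−201)·(0.0990−0.0775)/(0.1107−0.0775) + 201 = 99·0.0215/0.0332 + 201 ≈ 265.11 → 265.
NO₂: 724.99 lies in 705.49–1015.01, so I_lo=151, I_hi=200, C_lo=705.49, C_hi=1015.01.
(200−151)/(1015.01−705.49) × (724.99−705.49) + 151 = 49/309.52 × 19.50 + 151 ≈ 154.09 → 154.
PM10 259: bracket 255–354 → index 151–200; slope 49/99, offset 4.
AQI = 151 + 49/99·4 ≈ 152.98 ⇒ 153.
Sub-indices: SO₂→33, PM2.5→141, CO→144, O₃→265, NO₂→154, PM10→153. Overall AQI = max = 265; dominant pollutant is O₃.
AQI 265: Very Unhealthy.

265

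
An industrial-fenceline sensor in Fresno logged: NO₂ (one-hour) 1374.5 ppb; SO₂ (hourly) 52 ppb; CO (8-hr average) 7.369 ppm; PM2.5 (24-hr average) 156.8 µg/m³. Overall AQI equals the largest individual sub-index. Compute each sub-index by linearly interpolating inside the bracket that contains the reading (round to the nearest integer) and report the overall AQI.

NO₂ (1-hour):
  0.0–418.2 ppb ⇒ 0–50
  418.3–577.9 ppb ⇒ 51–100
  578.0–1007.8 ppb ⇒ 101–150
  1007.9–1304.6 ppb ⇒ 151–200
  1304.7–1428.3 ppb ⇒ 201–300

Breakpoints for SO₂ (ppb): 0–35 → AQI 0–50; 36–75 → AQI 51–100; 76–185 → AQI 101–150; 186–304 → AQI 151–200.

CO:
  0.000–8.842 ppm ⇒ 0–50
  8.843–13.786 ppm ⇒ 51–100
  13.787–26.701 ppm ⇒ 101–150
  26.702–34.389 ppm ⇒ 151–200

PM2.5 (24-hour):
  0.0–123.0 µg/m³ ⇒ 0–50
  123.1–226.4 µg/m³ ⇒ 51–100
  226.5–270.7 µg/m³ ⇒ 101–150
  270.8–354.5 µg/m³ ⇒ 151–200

257

NO₂: 1374.5 lies in 1304.7–1428.3, so I_lo=201, I_hi=300, C_lo=1304.7, C_hi=1428.3.
(300−201)/(1428.3−1304.7) × (1374.5−1304.7) + 201 = 99/123.6 × 69.8 + 201 ≈ 256.91 → 257.
SO₂: row 36–75 (AQI 51–100). (100−51)·(52−36)/(75−36) + 51 = 49·16/39 + 51 ≈ 71.10 → 71.
CO: 7.369 ∈ [0.000, 8.842] ↔ index [0, 50].
0 + (7.369−0.000)·(50−0)/(8.842−0.000) = 0 + 7.369·50/8.842 ≈ 41.67, so AQI = 42.
PM2.5: row 123.1–226.4 (AQI 51–100). (100−51)·(156.8−123.1)/(226.4−123.1) + 51 = 49·33.7/103.3 + 51 ≈ 66.99 → 67.
Sub-indices: NO₂→257, SO₂→71, CO→42, PM2.5→67. Overall AQI = max = 257; dominant pollutant is NO₂.
AQI 257: Very Unhealthy.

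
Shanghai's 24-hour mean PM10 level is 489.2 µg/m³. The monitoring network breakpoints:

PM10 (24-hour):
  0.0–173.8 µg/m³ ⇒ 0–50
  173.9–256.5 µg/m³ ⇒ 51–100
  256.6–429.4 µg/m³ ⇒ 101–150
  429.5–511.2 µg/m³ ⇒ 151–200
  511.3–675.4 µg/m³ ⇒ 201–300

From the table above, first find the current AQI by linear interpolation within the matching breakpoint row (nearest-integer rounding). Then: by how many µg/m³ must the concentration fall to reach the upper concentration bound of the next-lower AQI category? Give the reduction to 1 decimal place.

59.8

PM10 489.2: bracket 429.5–511.2 → index 151–200; slope 49/81.7, offset 59.7.
AQI = 151 + 49/81.7·59.7 ≈ 186.81 ⇒ 187.
Current AQI 187 is in the Unhealthy range (151–200). The next-lower category tops out at AQI 150, whose upper concentration bound is 429.4 µg/m³.
Reduction needed = 489.2 − 429.4 = 59.8 µg/m³.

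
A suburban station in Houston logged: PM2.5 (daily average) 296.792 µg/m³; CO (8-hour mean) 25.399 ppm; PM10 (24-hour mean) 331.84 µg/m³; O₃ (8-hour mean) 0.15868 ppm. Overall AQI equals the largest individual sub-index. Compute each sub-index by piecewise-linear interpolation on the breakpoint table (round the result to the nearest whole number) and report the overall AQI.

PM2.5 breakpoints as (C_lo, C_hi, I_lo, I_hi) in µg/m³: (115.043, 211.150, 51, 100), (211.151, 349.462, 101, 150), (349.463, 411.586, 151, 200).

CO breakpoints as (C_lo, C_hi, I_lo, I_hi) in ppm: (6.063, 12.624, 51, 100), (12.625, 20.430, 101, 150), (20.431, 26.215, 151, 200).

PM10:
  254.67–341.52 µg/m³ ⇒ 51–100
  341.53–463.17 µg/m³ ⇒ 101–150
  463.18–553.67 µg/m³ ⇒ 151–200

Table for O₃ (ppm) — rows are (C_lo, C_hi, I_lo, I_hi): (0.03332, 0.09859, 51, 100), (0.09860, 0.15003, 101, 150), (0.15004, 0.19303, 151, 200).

193

PM2.5: 296.792 ∈ [211.151, 349.462] ↔ index [101, 150].
101 + (296.792−211.151)·(150−101)/(349.462−211.151) = 101 + 85.641·49/138.311 ≈ 131.34, so AQI = 131.
CO: 25.399 ∈ [20.431, 26.215] ↔ index [151, 200].
151 + (25.399−20.431)·(200−151)/(26.215−20.431) = 151 + 4.968·49/5.784 ≈ 193.09, so AQI = 193.
PM10 331.84: bracket 254.67–341.52 → index 51–100; slope 49/86.85, offset 77.17.
AQI = 51 + 49/86.85·77.17 ≈ 94.54 ⇒ 95.
O₃ 0.15868: bracket 0.15004–0.19303 → index 151–200; slope 49/0.04299, offset 0.00864.
AQI = 151 + 49/0.04299·0.00864 ≈ 160.85 ⇒ 161.
Sub-indices: PM2.5→131, CO→193, PM10→95, O₃→161. Overall AQI = max = 193; dominant pollutant is CO.
AQI 193: Unhealthy.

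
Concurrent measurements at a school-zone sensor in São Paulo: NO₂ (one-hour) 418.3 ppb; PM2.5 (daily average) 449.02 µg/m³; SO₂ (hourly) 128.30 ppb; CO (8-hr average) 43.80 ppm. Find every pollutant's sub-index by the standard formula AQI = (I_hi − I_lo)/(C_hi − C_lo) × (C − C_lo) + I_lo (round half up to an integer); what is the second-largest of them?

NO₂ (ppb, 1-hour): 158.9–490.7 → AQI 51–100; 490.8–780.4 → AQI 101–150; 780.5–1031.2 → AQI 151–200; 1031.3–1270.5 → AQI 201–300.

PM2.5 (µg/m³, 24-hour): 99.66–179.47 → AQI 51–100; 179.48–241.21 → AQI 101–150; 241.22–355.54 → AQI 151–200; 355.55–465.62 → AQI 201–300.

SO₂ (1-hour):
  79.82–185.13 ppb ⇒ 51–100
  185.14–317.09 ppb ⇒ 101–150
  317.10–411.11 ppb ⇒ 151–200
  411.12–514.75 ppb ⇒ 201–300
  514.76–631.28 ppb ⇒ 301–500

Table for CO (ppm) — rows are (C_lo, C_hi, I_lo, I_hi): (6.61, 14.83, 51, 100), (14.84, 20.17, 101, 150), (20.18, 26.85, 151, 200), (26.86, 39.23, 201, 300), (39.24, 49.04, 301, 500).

285

NO₂: 418.3 ∈ [158.9, 490.7] ↔ index [51, 100].
51 + (418.3−158.9)·(100−51)/(490.7−158.9) = 51 + 259.4·49/331.8 ≈ 89.31, so AQI = 89.
PM2.5: 449.02 lies in 355.55–465.62, so I_lo=201, I_hi=300, C_lo=355.55, C_hi=465.62.
(300−201)/(465.62−355.55) × (449.02−355.55) + 201 = 99/110.07 × 93.47 + 201 ≈ 285.07 → 285.
SO₂: 128.30 ∈ [79.82, 185.13] ↔ index [51, 100].
51 + (128.30−79.82)·(100−51)/(185.13−79.82) = 51 + 48.48·49/105.31 ≈ 73.56, so AQI = 74.
CO: 43.80 lies in 39.24–49.04, so I_lo=301, I_hi=500, C_lo=39.24, C_hi=49.04.
(500−301)/(49.04−39.24) × (43.80−39.24) + 301 = 199/9.80 × 4.56 + 301 ≈ 393.60 → 394.
Sub-indices: NO₂→89, PM2.5→285, SO₂→74, CO→394. Ranked high→low: 394, 285, 89, 74. Second-highest sub-index = 285.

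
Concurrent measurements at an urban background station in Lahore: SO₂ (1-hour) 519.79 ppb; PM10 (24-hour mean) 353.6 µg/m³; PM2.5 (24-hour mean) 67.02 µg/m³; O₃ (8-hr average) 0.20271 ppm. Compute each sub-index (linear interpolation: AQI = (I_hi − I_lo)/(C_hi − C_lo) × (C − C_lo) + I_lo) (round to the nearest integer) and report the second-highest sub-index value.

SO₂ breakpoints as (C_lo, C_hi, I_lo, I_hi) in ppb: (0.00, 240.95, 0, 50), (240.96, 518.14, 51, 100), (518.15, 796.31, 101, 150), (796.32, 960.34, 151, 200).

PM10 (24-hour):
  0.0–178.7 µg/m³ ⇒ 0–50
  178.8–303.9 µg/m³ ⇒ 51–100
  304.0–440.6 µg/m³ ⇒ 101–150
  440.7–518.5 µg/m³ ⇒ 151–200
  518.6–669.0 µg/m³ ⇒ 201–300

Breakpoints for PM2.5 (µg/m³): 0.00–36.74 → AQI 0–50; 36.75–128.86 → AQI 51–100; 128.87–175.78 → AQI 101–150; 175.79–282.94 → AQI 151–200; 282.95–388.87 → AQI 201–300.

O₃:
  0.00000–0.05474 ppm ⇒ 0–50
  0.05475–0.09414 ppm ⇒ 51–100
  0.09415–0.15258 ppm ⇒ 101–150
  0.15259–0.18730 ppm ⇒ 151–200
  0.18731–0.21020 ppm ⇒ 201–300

119

SO₂: 519.79 ∈ [518.15, 796.31] ↔ index [101, 150].
101 + (519.79−518.15)·(150−101)/(796.31−518.15) = 101 + 1.64·49/278.16 ≈ 101.29, so AQI = 101.
PM10: 353.6 ∈ [304.0, 440.6] ↔ index [101, 150].
101 + (353.6−304.0)·(150−101)/(440.6−304.0) = 101 + 49.6·49/136.6 ≈ 118.79, so AQI = 119.
PM2.5: row 36.75–128.86 (AQI 51–100). (100−51)·(67.02−36.75)/(128.86−36.75) + 51 = 49·30.27/92.11 + 51 ≈ 67.10 → 67.
O₃: 0.20271 ∈ [0.18731, 0.21020] ↔ index [201, 300].
201 + (0.20271−0.18731)·(300−201)/(0.21020−0.18731) = 201 + 0.01540·99/0.02289 ≈ 267.61, so AQI = 268.
Sub-indices: SO₂→101, PM10→119, PM2.5→67, O₃→268. Ranked high→low: 268, 119, 101, 67. Second-highest sub-index = 119.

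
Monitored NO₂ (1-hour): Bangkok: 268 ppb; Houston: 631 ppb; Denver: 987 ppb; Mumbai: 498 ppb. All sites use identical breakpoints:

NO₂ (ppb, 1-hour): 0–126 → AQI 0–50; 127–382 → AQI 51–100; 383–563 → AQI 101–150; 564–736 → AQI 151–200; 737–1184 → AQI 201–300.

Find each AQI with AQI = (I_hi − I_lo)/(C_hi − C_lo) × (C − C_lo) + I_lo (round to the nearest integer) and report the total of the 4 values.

Bangkok: 268 ∈ [127, 382] ↔ index [51, 100].
51 + (268−127)·(100−51)/(382−127) = 51 + 141·49/255 ≈ 78.09, so AQI = 78.
Houston 631: bracket 564–736 → index 151–200; slope 49/172, offset 67.
AQI = 151 + 49/172·67 ≈ 170.09 ⇒ 170.
Denver 987: bracket 737–1184 → index 201–300; slope 99/447, offset 250.
AQI = 201 + 99/447·250 ≈ 256.37 ⇒ 256.
Mumbai: 498 lies in 383–563, so I_lo=101, I_hi=150, C_lo=383, C_hi=563.
(150−101)/(563−383) × (498−383) + 101 = 49/180 × 115 + 101 ≈ 132.31 → 132.
AQIs: Bangkok=78, Houston=170, Denver=256, Mumbai=132. Sum = 78 + 170 + 256 + 132 = 636.

636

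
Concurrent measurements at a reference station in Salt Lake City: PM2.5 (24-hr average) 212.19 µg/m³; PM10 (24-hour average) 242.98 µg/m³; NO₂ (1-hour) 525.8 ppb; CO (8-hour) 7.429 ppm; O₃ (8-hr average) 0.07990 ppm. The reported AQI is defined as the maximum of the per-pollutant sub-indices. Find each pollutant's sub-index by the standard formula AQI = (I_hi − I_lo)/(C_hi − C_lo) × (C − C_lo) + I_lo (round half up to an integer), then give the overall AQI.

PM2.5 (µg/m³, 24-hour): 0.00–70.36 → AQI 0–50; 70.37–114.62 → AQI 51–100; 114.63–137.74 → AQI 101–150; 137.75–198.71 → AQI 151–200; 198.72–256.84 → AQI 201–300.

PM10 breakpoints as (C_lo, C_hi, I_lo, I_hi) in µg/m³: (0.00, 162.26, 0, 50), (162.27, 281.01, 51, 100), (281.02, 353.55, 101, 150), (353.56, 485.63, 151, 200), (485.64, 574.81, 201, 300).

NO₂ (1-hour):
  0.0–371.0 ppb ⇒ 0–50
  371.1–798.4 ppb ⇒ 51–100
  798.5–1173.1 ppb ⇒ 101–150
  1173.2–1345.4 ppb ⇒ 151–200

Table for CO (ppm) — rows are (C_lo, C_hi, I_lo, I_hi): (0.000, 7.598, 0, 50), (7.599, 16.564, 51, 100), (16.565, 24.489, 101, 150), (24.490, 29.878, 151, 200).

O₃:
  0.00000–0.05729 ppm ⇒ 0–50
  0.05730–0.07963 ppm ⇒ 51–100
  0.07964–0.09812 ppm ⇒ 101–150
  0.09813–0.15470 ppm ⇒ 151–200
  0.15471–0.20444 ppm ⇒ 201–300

224

PM2.5: 212.19 ∈ [198.72, 256.84] ↔ index [201, 300].
201 + (212.19−198.72)·(300−201)/(256.84−198.72) = 201 + 13.47·99/58.12 ≈ 223.94, so AQI = 224.
PM10: 242.98 lies in 162.27–281.01, so I_lo=51, I_hi=100, C_lo=162.27, C_hi=281.01.
(100−51)/(281.01−162.27) × (242.98−162.27) + 51 = 49/118.74 × 80.71 + 51 ≈ 84.31 → 84.
NO₂: 525.8 ∈ [371.1, 798.4] ↔ index [51, 100].
51 + (525.8−371.1)·(100−51)/(798.4−371.1) = 51 + 154.7·49/427.3 ≈ 68.74, so AQI = 69.
CO 7.429: bracket 0.000–7.598 → index 0–50; slope 50/7.598, offset 7.429.
AQI = 0 + 50/7.598·7.429 ≈ 48.89 ⇒ 49.
O₃: 0.07990 ∈ [0.07964, 0.09812] ↔ index [101, 150].
101 + (0.07990−0.07964)·(150−101)/(0.09812−0.07964) = 101 + 0.00026·49/0.01848 ≈ 101.69, so AQI = 102.
Sub-indices: PM2.5→224, PM10→84, NO₂→69, CO→49, O₃→102. Overall AQI = max = 224; dominant pollutant is PM2.5.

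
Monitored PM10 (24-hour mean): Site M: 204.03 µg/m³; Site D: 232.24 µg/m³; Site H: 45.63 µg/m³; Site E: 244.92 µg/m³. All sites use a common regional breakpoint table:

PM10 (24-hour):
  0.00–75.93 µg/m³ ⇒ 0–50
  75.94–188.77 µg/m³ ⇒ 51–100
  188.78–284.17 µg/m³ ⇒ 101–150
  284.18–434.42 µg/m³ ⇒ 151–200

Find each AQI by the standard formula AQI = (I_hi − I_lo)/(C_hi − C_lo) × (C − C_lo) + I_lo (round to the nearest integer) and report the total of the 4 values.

Site M 204.03: bracket 188.78–284.17 → index 101–150; slope 49/95.39, offset 15.25.
AQI = 101 + 49/95.39·15.25 ≈ 108.83 ⇒ 109.
Site D: row 188.78–284.17 (AQI 101–150). (150−101)·(232.24−188.78)/(284.17−188.78) + 101 = 49·43.46/95.39 + 101 ≈ 123.32 → 123.
Site H: 45.63 lies in 0.00–75.93, so I_lo=0, I_hi=50, C_lo=0.00, C_hi=75.93.
(50−0)/(75.93−0.00) × (45.63−0.00) + 0 = 50/75.93 × 45.63 + 0 ≈ 30.05 → 30.
Site E: 244.92 lies in 188.78–284.17, so I_lo=101, I_hi=150, C_lo=188.78, C_hi=284.17.
(150−101)/(284.17−188.78) × (244.92−188.78) + 101 = 49/95.39 × 56.14 + 101 ≈ 129.84 → 130.
AQIs: Site M=109, Site D=123, Site H=30, Site E=130. Sum = 109 + 123 + 30 + 130 = 392.

392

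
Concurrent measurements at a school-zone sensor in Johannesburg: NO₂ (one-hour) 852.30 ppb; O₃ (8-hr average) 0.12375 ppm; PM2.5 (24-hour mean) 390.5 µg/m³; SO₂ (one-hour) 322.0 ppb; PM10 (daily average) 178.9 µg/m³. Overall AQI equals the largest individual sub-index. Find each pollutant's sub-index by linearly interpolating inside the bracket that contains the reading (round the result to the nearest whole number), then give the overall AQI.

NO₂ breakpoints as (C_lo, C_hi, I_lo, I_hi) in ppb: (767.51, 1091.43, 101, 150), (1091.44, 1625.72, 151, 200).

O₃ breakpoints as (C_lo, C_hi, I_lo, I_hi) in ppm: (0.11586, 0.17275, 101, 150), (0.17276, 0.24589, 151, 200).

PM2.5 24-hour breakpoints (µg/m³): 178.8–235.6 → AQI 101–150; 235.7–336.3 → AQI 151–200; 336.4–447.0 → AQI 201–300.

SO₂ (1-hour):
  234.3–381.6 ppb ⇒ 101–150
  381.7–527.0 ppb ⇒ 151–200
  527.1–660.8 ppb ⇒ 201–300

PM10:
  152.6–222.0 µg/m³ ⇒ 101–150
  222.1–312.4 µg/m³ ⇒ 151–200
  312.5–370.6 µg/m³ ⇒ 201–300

249

NO₂: 852.30 lies in 767.51–1091.43, so I_lo=101, I_hi=150, C_lo=767.51, C_hi=1091.43.
(150−101)/(1091.43−767.51) × (852.30−767.51) + 101 = 49/323.92 × 84.79 + 101 ≈ 113.83 → 114.
O₃: 0.12375 lies in 0.11586–0.17275, so I_lo=101, I_hi=150, C_lo=0.11586, C_hi=0.17275.
(150−101)/(0.17275−0.11586) × (0.12375−0.11586) + 101 = 49/0.05689 × 0.00789 + 101 ≈ 107.80 → 108.
PM2.5: row 336.4–447.0 (AQI 201–300). (300−201)·(390.5−336.4)/(447.0−336.4) + 201 = 99·54.1/110.6 + 201 ≈ 249.43 → 249.
SO₂: 322.0 lies in 234.3–381.6, so I_lo=101, I_hi=150, C_lo=234.3, C_hi=381.6.
(150−101)/(381.6−234.3) × (322.0−234.3) + 101 = 49/147.3 × 87.7 + 101 ≈ 130.17 → 130.
PM10 178.9: bracket 152.6–222.0 → index 101–150; slope 49/69.4, offset 26.3.
AQI = 101 + 49/69.4·26.3 ≈ 119.57 ⇒ 120.
Sub-indices: NO₂→114, O₃→108, PM2.5→249, SO₂→130, PM10→120. Overall AQI = max = 249; dominant pollutant is PM2.5.
AQI 249: Very Unhealthy.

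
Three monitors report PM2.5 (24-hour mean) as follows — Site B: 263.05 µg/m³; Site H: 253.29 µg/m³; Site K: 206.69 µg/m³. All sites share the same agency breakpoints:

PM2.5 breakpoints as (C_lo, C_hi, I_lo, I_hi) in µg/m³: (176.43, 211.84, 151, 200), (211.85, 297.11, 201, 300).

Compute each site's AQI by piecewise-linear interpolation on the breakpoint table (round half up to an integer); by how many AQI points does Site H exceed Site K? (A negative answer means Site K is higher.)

56

Site B 263.05: bracket 211.85–297.11 → index 201–300; slope 99/85.26, offset 51.20.
AQI = 201 + 99/85.26·51.20 ≈ 260.45 ⇒ 260.
Site H 253.29: bracket 211.85–297.11 → index 201–300; slope 99/85.26, offset 41.44.
AQI = 201 + 99/85.26·41.44 ≈ 249.12 ⇒ 249.
Site K 206.69: bracket 176.43–211.84 → index 151–200; slope 49/35.41, offset 30.26.
AQI = 151 + 49/35.41·30.26 ≈ 192.87 ⇒ 193.
AQIs: Site B=260, Site H=249, Site K=193. Site H (249) − Site K (193) = 56.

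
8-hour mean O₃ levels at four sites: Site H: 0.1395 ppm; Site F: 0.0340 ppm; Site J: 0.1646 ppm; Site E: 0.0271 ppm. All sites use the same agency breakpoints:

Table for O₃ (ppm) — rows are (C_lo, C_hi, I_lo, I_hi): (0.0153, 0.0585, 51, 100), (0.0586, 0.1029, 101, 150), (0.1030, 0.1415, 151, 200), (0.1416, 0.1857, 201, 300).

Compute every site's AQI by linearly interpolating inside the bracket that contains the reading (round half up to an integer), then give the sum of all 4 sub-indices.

586

Site H 0.1395: bracket 0.1030–0.1415 → index 151–200; slope 49/0.0385, offset 0.0365.
AQI = 151 + 49/0.0385·0.0365 ≈ 197.45 ⇒ 197.
Site F 0.0340: bracket 0.0153–0.0585 → index 51–100; slope 49/0.0432, offset 0.0187.
AQI = 51 + 49/0.0432·0.0187 ≈ 72.21 ⇒ 72.
Site J 0.1646: bracket 0.1416–0.1857 → index 201–300; slope 99/0.0441, offset 0.0230.
AQI = 201 + 99/0.0441·0.0230 ≈ 252.63 ⇒ 253.
Site E 0.0271: bracket 0.0153–0.0585 → index 51–100; slope 49/0.0432, offset 0.0118.
AQI = 51 + 49/0.0432·0.0118 ≈ 64.38 ⇒ 64.
AQIs: Site H=197, Site F=72, Site J=253, Site E=64. Sum = 197 + 72 + 253 + 64 = 586.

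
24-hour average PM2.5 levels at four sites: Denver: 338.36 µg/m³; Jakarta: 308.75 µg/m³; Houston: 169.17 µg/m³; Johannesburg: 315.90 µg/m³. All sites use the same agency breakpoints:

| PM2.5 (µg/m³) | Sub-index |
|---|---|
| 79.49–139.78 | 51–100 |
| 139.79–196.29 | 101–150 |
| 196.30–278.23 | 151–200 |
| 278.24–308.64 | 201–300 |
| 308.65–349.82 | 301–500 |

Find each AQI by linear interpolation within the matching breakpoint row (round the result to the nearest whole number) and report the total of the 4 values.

1208

Denver: row 308.65–349.82 (AQI 301–500). (500−301)·(338.36−308.65)/(349.82−308.65) + 301 = 199·29.71/41.17 + 301 ≈ 444.61 → 445.
Jakarta: 308.75 lies in 308.65–349.82, so I_lo=301, I_hi=500, C_lo=308.65, C_hi=349.82.
(500−301)/(349.82−308.65) × (308.75−308.65) + 301 = 199/41.17 × 0.10 + 301 ≈ 301.48 → 301.
Houston: row 139.79–196.29 (AQI 101–150). (150−101)·(169.17−139.79)/(196.29−139.79) + 101 = 49·29.38/56.50 + 101 ≈ 126.48 → 126.
Johannesburg: row 308.65–349.82 (AQI 301–500). (500−301)·(315.90−308.65)/(349.82−308.65) + 301 = 199·7.25/41.17 + 301 ≈ 336.04 → 336.
AQIs: Denver=445, Jakarta=301, Houston=126, Johannesburg=336. Sum = 445 + 301 + 126 + 336 = 1208.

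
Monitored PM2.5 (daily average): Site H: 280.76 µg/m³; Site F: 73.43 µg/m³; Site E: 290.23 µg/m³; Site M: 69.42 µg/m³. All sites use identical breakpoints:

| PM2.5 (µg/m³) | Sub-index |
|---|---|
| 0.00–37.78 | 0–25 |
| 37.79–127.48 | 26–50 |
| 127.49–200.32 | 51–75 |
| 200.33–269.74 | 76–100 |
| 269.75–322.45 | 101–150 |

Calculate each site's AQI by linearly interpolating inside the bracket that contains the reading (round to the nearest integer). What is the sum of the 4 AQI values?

301

Site H: 280.76 ∈ [269.75, 322.45] ↔ index [101, 150].
101 + (280.76−269.75)·(150−101)/(322.45−269.75) = 101 + 11.01·49/52.70 ≈ 111.24, so AQI = 111.
Site F: row 37.79–127.48 (AQI 26–50). (50−26)·(73.43−37.79)/(127.48−37.79) + 26 = 24·35.64/89.69 + 26 ≈ 35.54 → 36.
Site E: row 269.75–322.45 (AQI 101–150). (150−101)·(290.23−269.75)/(322.45−269.75) + 101 = 49·20.48/52.70 + 101 ≈ 120.04 → 120.
Site M: 69.42 lies in 37.79–127.48, so I_lo=26, I_hi=50, C_lo=37.79, C_hi=127.48.
(50−26)/(127.48−37.79) × (69.42−37.79) + 26 = 24/89.69 × 31.63 + 26 ≈ 34.46 → 34.
AQIs: Site H=111, Site F=36, Site E=120, Site M=34. Sum = 111 + 36 + 120 + 34 = 301.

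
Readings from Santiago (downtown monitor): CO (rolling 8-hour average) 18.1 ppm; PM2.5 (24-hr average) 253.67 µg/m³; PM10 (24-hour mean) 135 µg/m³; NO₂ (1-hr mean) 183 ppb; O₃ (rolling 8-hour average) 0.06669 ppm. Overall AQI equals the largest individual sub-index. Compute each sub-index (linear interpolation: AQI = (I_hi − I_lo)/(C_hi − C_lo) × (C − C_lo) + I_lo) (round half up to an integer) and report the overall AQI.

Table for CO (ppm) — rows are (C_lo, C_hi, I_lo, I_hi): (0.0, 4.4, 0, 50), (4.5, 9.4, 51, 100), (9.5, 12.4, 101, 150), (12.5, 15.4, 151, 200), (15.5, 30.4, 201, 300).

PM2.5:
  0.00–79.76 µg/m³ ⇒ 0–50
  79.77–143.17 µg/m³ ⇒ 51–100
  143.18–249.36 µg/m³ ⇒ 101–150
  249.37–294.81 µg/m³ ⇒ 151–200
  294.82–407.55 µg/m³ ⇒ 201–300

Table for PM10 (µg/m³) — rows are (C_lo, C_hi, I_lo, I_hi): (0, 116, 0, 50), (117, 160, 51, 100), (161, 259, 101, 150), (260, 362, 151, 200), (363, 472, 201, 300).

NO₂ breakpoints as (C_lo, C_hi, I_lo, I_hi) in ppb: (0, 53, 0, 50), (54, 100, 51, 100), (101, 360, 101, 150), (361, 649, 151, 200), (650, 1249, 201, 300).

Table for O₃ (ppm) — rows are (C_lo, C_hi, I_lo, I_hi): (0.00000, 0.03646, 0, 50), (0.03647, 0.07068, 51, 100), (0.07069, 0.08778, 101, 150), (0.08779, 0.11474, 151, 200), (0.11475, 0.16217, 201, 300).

218

CO 18.1: bracket 15.5–30.4 → index 201–300; slope 99/14.9, offset 2.6.
AQI = 201 + 99/14.9·2.6 ≈ 218.28 ⇒ 218.
PM2.5: 253.67 lies in 249.37–294.81, so I_lo=151, I_hi=200, C_lo=249.37, C_hi=294.81.
(200−151)/(294.81−249.37) × (253.67−249.37) + 151 = 49/45.44 × 4.30 + 151 ≈ 155.64 → 156.
PM10: row 117–160 (AQI 51–100). (100−51)·(135−117)/(160−117) + 51 = 49·18/43 + 51 ≈ 71.51 → 72.
NO₂: 183 ∈ [101, 360] ↔ index [101, 150].
101 + (183−101)·(150−101)/(360−101) = 101 + 82·49/259 ≈ 116.51, so AQI = 117.
O₃ 0.06669: bracket 0.03647–0.07068 → index 51–100; slope 49/0.03421, offset 0.03022.
AQI = 51 + 49/0.03421·0.03022 ≈ 94.29 ⇒ 94.
Sub-indices: CO→218, PM2.5→156, PM10→72, NO₂→117, O₃→94. Overall AQI = max = 218; dominant pollutant is CO.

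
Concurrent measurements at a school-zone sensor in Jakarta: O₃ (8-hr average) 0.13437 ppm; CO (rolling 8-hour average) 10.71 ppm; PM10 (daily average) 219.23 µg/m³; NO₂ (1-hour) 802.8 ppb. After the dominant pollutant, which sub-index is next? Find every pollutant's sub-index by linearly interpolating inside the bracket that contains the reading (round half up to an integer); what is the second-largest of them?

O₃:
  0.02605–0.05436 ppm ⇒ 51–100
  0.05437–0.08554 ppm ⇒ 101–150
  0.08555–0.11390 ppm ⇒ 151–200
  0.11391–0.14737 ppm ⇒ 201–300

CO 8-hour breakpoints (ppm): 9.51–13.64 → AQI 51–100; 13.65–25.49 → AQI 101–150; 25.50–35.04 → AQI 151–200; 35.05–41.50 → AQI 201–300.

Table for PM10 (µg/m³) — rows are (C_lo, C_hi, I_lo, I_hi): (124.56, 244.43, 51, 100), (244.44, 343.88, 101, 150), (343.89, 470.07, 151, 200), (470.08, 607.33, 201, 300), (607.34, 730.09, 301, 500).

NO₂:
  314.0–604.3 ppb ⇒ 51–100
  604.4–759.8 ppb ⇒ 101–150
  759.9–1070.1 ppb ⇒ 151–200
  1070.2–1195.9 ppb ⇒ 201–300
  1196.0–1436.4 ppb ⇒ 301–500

O₃: 0.13437 lies in 0.11391–0.14737, so I_lo=201, I_hi=300, C_lo=0.11391, C_hi=0.14737.
(300−201)/(0.14737−0.11391) × (0.13437−0.11391) + 201 = 99/0.03346 × 0.02046 + 201 ≈ 261.54 → 262.
CO: 10.71 ∈ [9.51, 13.64] ↔ index [51, 100].
51 + (10.71−9.51)·(100−51)/(13.64−9.51) = 51 + 1.20·49/4.13 ≈ 65.24, so AQI = 65.
PM10: 219.23 lies in 124.56–244.43, so I_lo=51, I_hi=100, C_lo=124.56, C_hi=244.43.
(100−51)/(244.43−124.56) × (219.23−124.56) + 51 = 49/119.87 × 94.67 + 51 ≈ 89.70 → 90.
NO₂: row 759.9–1070.1 (AQI 151–200). (200−151)·(802.8−759.9)/(1070.1−759.9) + 151 = 49·42.9/310.2 + 151 ≈ 157.78 → 158.
Sub-indices: O₃→262, CO→65, PM10→90, NO₂→158. Ranked high→low: 262, 158, 90, 65. Second-highest sub-index = 158.

158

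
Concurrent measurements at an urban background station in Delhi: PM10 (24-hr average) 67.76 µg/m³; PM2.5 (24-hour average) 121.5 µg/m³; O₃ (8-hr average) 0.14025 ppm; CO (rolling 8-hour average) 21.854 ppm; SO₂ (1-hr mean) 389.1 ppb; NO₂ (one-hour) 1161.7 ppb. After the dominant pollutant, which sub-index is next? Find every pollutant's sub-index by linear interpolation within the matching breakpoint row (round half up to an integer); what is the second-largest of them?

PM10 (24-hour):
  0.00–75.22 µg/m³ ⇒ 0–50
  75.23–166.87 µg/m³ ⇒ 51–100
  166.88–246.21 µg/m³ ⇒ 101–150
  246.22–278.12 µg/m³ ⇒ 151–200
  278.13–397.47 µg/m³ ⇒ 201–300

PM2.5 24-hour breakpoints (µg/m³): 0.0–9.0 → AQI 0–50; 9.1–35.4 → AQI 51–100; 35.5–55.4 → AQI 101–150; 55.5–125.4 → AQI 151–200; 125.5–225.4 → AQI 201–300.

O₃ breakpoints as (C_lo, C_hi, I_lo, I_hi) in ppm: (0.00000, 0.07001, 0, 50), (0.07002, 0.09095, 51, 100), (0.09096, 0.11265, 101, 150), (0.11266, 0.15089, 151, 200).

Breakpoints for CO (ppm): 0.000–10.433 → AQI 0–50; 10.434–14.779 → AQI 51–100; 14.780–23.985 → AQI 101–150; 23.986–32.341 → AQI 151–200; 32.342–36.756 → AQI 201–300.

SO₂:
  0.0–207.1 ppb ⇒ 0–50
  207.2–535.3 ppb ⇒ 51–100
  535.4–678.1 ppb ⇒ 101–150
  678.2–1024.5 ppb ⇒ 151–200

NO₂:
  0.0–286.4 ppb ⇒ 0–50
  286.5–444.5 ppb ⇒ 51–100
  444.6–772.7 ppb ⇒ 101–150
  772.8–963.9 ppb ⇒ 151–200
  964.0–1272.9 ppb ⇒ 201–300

PM10: 67.76 ∈ [0.00, 75.22] ↔ index [0, 50].
0 + (67.76−0.00)·(50−0)/(75.22−0.00) = 0 + 67.76·50/75.22 ≈ 45.04, so AQI = 45.
PM2.5: 121.5 lies in 55.5–125.4, so I_lo=151, I_hi=200, C_lo=55.5, C_hi=125.4.
(200−151)/(125.4−55.5) × (121.5−55.5) + 151 = 49/69.9 × 66.0 + 151 ≈ 197.27 → 197.
O₃ 0.14025: bracket 0.11266–0.15089 → index 151–200; slope 49/0.03823, offset 0.02759.
AQI = 151 + 49/0.03823·0.02759 ≈ 186.36 ⇒ 186.
CO: row 14.780–23.985 (AQI 101–150). (150−101)·(21.854−14.780)/(23.985−14.780) + 101 = 49·7.074/9.205 + 101 ≈ 138.66 → 139.
SO₂ 389.1: bracket 207.2–535.3 → index 51–100; slope 49/328.1, offset 181.9.
AQI = 51 + 49/328.1·181.9 ≈ 78.17 ⇒ 78.
NO₂: 1161.7 lies in 964.0–1272.9, so I_lo=201, I_hi=300, C_lo=964.0, C_hi=1272.9.
(300−201)/(1272.9−964.0) × (1161.7−964.0) + 201 = 99/308.9 × 197.7 + 201 ≈ 264.36 → 264.
Sub-indices: PM10→45, PM2.5→197, O₃→186, CO→139, SO₂→78, NO₂→264. Ranked high→low: 264, 197, 186, 139, 78, 45. Second-highest sub-index = 197.

197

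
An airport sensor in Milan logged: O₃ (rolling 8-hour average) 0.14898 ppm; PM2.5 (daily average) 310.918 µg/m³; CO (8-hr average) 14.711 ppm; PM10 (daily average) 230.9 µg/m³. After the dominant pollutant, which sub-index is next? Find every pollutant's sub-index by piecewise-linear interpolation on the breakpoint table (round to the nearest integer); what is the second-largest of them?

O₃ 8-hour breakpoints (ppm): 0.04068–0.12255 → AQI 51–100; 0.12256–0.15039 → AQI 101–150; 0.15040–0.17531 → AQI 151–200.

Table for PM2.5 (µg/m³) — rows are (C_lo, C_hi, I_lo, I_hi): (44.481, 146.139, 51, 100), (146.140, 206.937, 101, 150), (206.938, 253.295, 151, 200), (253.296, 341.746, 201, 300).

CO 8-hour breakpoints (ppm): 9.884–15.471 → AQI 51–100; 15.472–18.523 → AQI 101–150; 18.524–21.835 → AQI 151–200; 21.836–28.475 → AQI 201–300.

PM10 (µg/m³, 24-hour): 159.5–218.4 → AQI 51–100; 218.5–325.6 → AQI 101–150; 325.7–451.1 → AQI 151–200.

O₃: 0.14898 ∈ [0.12256, 0.15039] ↔ index [101, 150].
101 + (0.14898−0.12256)·(150−101)/(0.15039−0.12256) = 101 + 0.02642·49/0.02783 ≈ 147.52, so AQI = 148.
PM2.5: 310.918 lies in 253.296–341.746, so I_lo=201, I_hi=300, C_lo=253.296, C_hi=341.746.
(300−201)/(341.746−253.296) × (310.918−253.296) + 201 = 99/88.450 × 57.622 + 201 ≈ 265.49 → 265.
CO: 14.711 lies in 9.884–15.471, so I_lo=51, I_hi=100, C_lo=9.884, C_hi=15.471.
(100−51)/(15.471−9.884) × (14.711−9.884) + 51 = 49/5.587 × 4.827 + 51 ≈ 93.33 → 93.
PM10 230.9: bracket 218.5–325.6 → index 101–150; slope 49/107.1, offset 12.4.
AQI = 101 + 49/107.1·12.4 ≈ 106.67 ⇒ 107.
Sub-indices: O₃→148, PM2.5→265, CO→93, PM10→107. Ranked high→low: 265, 148, 107, 93. Second-highest sub-index = 148.

148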